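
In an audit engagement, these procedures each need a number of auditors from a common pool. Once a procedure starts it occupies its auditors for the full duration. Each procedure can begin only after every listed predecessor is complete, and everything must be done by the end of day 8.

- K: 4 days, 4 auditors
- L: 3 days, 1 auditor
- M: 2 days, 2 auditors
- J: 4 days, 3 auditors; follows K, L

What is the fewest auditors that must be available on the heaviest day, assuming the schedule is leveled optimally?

Early-start (K@1, L@1, M@1, J@5) gives peak 7: d1:7  d2:7  d3:5  d4:4  d5:3  d6:3  d7:3  d8:3.
Shift M→5.
Schedule K@1, L@1, M@5, J@5: d1:5  d2:5  d3:5  d4:4  d5:5  d6:5  d7:3  d8:3 — peak 5.
Total auditor-days = 35 over 8 days ⇒ peak ≥ ⌈35/8⌉ = 5, so 5 is optimal.

5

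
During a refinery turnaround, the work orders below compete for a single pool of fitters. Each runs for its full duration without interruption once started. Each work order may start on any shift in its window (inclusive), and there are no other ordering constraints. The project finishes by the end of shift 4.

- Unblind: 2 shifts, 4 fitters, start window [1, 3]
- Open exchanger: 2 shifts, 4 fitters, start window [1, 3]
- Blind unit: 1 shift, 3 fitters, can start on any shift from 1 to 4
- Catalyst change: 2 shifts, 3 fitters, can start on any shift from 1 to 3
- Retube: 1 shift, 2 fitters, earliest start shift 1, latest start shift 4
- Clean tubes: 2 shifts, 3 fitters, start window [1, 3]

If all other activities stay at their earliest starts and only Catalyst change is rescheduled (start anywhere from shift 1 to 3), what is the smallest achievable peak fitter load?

16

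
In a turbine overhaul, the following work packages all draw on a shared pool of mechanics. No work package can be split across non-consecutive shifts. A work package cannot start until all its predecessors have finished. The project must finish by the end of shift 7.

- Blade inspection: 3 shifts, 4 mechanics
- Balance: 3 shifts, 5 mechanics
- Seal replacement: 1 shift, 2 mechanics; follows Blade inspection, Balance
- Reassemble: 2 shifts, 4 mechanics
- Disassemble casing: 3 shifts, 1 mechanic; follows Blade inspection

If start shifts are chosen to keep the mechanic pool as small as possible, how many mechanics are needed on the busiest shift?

8

Early-start (Blade inspection@1, Balance@1, Seal replacement@4, Reassemble@1, Disassemble casing@4) gives peak 13: s1:13  s2:13  s3:9  s4:3  s5:1  s6:1  s7:0.
Shift Balance→4, Seal replacement→7.
Schedule Blade inspection@1, Balance@4, Seal replacement@7, Reassemble@1, Disassemble casing@4: s1:8  s2:8  s3:4  s4:6  s5:6  s6:6  s7:2 — peak 8.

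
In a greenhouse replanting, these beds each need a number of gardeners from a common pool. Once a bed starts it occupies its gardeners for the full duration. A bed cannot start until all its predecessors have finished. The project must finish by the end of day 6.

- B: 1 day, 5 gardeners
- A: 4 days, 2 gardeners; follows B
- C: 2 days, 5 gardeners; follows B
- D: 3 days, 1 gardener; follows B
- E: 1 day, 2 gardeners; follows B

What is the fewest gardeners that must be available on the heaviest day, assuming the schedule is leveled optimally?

7

Early-start (B@1, A@2, C@2, D@2, E@2) gives peak 10: d1:5  d2:10  d3:8  d4:3  d5:2  d6:0.
Shift D→4, E→4.
Schedule B@1, A@2, C@2, D@4, E@4: d1:5  d2:7  d3:7  d4:5  d5:3  d6:1 — peak 7.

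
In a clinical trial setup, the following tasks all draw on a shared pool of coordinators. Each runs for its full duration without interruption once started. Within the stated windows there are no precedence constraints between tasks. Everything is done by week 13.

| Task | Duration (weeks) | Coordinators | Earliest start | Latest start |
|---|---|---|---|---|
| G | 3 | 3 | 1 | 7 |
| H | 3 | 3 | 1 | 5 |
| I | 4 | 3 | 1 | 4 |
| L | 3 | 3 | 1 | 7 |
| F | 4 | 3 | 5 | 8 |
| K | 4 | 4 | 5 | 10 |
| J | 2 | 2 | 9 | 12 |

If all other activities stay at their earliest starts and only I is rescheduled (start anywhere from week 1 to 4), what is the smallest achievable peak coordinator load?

10

I@1: w1:12  w2:12  w3:12  w4:3  w5:7  w6:7  w7:7  w8:7  w9:2  w10:2  w11:0  w12:0  w13:0 → peak 12
I@2: w1:9  w2:12  w3:12  w4:3  w5:10  w6:7  w7:7  w8:7  w9:2  w10:2  w11:0  w12:0  w13:0 → peak 12
I@3: w1:9  w2:9  w3:12  w4:3  w5:10  w6:10  w7:7  w8:7  w9:2  w10:2  w11:0  w12:0  w13:0 → peak 12
I@4: w1:9  w2:9  w3:9  w4:3  w5:10  w6:10  w7:10  w8:7  w9:2  w10:2  w11:0  w12:0  w13:0 → peak 10
Best is I@4, peak 10.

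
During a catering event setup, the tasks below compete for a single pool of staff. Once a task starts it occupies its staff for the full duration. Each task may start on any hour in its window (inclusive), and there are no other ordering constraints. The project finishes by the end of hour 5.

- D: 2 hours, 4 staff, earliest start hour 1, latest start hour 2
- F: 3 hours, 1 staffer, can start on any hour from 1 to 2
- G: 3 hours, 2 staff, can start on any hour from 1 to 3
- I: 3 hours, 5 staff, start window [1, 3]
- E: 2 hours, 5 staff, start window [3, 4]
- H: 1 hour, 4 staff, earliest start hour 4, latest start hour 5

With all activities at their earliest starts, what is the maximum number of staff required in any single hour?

13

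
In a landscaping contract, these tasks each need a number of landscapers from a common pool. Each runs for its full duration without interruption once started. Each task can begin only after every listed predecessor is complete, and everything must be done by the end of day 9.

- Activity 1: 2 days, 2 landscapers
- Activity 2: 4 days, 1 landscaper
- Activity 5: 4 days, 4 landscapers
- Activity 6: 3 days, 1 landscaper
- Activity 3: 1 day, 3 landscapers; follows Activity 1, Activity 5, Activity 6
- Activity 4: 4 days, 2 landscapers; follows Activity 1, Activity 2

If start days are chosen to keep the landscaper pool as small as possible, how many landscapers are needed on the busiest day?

Early-start (Activity 1@1, Activity 2@1, Activity 5@1, Activity 6@1, Activity 3@5, Activity 4@5) gives peak 8: d1:8  d2:8  d3:6  d4:5  d5:5  d6:2  d7:2  d8:2  d9:0.
Shift Activity 5→3, Activity 3→7.
Schedule Activity 1@1, Activity 2@1, Activity 5@3, Activity 6@1, Activity 3@7, Activity 4@5: d1:4  d2:4  d3:6  d4:5  d5:6  d6:6  d7:5  d8:2  d9:0 — peak 6.

6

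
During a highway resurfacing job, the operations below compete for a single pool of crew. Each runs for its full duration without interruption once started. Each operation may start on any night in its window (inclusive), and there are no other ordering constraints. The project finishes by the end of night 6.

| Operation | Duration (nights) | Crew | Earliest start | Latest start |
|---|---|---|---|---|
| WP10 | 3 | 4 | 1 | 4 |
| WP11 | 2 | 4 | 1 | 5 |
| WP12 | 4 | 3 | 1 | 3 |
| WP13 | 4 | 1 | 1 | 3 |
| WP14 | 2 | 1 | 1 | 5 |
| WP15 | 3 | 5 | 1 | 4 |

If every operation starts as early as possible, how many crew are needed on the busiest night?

Early-start schedule: WP10@1, WP11@1, WP12@1, WP13@1, WP14@1, WP15@1.
Load per night: night 1: 18, night 2: 18, night 3: 13, night 4: 4, night 5: 0, night 6: 0.
Peak is 18.

18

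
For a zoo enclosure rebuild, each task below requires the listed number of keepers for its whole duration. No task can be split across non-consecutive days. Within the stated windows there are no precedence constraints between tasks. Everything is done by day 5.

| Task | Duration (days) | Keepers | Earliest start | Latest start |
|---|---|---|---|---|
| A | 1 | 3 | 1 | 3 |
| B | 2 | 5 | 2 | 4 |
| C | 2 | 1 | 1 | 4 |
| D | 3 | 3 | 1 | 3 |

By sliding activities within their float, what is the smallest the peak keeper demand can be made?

Early-start (A@1, B@2, C@1, D@1) gives peak 9: d1:7  d2:9  d3:8  d4:0  d5:0.
Shift B→4, C→2.
Schedule A@1, B@4, C@2, D@1: d1:6  d2:4  d3:4  d4:5  d5:5 — peak 6.

6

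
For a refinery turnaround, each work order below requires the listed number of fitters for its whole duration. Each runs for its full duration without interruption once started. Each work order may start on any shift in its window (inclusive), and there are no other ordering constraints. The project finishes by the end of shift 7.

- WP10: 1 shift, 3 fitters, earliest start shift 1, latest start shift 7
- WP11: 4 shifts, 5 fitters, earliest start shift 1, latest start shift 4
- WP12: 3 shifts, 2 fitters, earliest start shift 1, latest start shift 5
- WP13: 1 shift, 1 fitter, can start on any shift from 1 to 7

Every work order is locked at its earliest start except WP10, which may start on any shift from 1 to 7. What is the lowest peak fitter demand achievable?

8

WP10@1: s1:11  s2:7  s3:7  s4:5  s5:0  s6:0  s7:0 → peak 11
WP10@2: s1:8  s2:10  s3:7  s4:5  s5:0  s6:0  s7:0 → peak 10
WP10@3: s1:8  s2:7  s3:10  s4:5  s5:0  s6:0  s7:0 → peak 10
WP10@4: s1:8  s2:7  s3:7  s4:8  s5:0  s6:0  s7:0 → peak 8
WP10@5: s1:8  s2:7  s3:7  s4:5  s5:3  s6:0  s7:0 → peak 8
WP10@6: s1:8  s2:7  s3:7  s4:5  s5:0  s6:3  s7:0 → peak 8
WP10@7: s1:8  s2:7  s3:7  s4:5  s5:0  s6:0  s7:3 → peak 8
Best is WP10@4, peak 8.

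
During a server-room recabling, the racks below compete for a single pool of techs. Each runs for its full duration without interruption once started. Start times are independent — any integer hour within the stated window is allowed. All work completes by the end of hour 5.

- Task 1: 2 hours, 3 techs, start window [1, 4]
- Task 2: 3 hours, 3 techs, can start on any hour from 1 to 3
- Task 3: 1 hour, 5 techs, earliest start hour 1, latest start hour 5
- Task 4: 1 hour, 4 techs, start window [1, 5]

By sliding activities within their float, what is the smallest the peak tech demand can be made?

6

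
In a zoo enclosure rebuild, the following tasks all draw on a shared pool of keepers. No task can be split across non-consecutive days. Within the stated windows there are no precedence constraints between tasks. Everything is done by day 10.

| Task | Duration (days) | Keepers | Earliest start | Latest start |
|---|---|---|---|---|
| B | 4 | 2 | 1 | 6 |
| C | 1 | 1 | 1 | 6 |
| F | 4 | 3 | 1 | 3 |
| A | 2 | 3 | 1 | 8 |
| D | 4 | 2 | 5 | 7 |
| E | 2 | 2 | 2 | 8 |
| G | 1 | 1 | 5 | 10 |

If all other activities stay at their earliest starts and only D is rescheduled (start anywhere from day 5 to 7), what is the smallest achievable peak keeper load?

10

D@5: d1:9  d2:10  d3:7  d4:5  d5:3  d6:2  d7:2  d8:2  d9:0  d10:0 → peak 10
D@6: d1:9  d2:10  d3:7  d4:5  d5:1  d6:2  d7:2  d8:2  d9:2  d10:0 → peak 10
D@7: d1:9  d2:10  d3:7  d4:5  d5:1  d6:0  d7:2  d8:2  d9:2  d10:2 → peak 10
Best is D@5, peak 10.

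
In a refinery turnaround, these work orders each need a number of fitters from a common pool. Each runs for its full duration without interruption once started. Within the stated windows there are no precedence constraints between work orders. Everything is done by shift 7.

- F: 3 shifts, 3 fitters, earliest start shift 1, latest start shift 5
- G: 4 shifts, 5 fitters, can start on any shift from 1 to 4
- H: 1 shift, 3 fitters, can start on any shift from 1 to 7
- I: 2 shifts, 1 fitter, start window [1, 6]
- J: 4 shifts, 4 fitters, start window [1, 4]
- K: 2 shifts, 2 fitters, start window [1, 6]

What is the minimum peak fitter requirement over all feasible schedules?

9

Early-start (F@1, G@1, H@1, I@1, J@1, K@1) gives peak 18: s1:18  s2:15  s3:12  s4:9  s5:0  s6:0  s7:0.
Shift H→5, J→4, K→5.
Schedule F@1, G@1, H@5, I@1, J@4, K@5: s1:9  s2:9  s3:8  s4:9  s5:9  s6:6  s7:4 — peak 9.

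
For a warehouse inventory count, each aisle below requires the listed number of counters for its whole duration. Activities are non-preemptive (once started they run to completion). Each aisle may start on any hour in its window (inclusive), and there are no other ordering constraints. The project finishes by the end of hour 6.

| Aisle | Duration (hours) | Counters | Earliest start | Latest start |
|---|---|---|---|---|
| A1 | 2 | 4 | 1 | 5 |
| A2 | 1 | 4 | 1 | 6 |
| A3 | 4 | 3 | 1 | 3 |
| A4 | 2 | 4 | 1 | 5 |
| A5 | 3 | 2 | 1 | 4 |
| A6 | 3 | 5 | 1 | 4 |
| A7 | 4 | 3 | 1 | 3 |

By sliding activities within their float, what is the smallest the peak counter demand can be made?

12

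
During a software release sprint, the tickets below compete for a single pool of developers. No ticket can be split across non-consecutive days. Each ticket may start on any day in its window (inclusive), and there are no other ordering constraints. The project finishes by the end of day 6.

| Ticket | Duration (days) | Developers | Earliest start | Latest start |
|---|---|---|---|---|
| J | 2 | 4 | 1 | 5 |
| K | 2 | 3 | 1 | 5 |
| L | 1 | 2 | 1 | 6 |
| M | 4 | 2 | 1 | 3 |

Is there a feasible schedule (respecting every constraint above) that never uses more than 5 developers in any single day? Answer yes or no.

yes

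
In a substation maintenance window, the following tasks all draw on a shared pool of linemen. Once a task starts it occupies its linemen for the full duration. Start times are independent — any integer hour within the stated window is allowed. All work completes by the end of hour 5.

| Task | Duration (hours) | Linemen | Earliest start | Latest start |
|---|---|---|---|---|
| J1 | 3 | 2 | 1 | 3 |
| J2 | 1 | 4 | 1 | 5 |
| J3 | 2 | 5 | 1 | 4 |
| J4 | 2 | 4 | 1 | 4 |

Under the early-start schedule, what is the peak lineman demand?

Early-start schedule: J1@1, J2@1, J3@1, J4@1.
Load per hour: hour 1: 15, hour 2: 11, hour 3: 2, hour 4: 0, hour 5: 0.
Peak is 15.

15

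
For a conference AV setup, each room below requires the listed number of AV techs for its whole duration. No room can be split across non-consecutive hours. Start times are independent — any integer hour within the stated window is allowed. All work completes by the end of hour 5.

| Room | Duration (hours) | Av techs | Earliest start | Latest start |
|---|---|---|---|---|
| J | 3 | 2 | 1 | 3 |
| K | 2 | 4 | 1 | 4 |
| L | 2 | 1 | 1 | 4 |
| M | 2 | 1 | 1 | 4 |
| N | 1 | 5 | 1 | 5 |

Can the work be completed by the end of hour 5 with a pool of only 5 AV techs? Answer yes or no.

no

The minimum achievable peak is 6; 5 < 6, so no feasible schedule stays within the cap.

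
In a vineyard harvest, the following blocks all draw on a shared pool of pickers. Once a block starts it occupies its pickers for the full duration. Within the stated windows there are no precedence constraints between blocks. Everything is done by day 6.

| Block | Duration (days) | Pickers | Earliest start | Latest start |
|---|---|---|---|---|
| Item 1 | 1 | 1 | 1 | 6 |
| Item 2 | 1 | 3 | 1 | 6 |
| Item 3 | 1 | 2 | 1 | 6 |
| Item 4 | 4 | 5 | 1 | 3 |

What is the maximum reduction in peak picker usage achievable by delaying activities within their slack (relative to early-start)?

6

Early-start peak: d1:11  d2:5  d3:5  d4:5  d5:0  d6:0 ⇒ 11.
Leveled (Item 1@1, Item 2@1, Item 3@2, Item 4@3): d1:4  d2:2  d3:5  d4:5  d5:5  d6:5 ⇒ 5.
Reduction 11 − 5 = 6.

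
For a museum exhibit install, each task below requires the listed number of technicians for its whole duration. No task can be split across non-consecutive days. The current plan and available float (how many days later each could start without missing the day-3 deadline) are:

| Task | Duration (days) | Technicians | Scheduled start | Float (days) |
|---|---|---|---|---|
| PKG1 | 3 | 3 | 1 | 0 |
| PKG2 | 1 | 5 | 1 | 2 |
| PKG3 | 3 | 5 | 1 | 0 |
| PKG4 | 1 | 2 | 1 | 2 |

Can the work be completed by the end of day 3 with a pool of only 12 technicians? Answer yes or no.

no

The minimum achievable peak is 13; 12 < 13, so no feasible schedule stays within the cap.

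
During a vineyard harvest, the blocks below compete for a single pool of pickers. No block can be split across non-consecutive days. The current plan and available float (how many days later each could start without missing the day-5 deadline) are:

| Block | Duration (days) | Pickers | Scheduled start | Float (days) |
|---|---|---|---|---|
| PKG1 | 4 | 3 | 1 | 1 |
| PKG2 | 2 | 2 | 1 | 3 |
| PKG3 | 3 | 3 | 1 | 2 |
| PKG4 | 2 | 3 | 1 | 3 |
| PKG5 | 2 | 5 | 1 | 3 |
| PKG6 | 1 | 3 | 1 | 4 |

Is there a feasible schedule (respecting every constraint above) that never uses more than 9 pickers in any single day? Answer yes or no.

no

The minimum achievable peak is 10; 9 < 10, so no feasible schedule stays within the cap.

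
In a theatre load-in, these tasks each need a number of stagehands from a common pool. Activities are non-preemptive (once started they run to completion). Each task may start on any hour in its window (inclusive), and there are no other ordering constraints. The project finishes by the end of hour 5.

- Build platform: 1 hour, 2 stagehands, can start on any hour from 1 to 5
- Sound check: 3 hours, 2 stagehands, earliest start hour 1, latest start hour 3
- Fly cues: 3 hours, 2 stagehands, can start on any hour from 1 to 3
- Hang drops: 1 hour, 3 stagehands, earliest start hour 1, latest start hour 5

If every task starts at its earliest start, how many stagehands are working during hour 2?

At early start, hour 2 has: Sound check, Fly cues.
Demand: 2 + 2 = 4.

4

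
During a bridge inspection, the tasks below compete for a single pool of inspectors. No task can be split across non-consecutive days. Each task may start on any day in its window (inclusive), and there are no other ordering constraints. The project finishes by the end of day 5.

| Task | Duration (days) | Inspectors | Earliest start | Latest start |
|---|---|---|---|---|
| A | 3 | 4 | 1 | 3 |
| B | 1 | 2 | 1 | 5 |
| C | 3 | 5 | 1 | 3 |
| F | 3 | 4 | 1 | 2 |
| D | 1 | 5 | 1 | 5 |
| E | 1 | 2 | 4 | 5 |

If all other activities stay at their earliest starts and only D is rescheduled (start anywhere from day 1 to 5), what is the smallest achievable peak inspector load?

15

D@1: d1:20  d2:13  d3:13  d4:2  d5:0 → peak 20
D@2: d1:15  d2:18  d3:13  d4:2  d5:0 → peak 18
D@3: d1:15  d2:13  d3:18  d4:2  d5:0 → peak 18
D@4: d1:15  d2:13  d3:13  d4:7  d5:0 → peak 15
D@5: d1:15  d2:13  d3:13  d4:2  d5:5 → peak 15
Best is D@4, peak 15.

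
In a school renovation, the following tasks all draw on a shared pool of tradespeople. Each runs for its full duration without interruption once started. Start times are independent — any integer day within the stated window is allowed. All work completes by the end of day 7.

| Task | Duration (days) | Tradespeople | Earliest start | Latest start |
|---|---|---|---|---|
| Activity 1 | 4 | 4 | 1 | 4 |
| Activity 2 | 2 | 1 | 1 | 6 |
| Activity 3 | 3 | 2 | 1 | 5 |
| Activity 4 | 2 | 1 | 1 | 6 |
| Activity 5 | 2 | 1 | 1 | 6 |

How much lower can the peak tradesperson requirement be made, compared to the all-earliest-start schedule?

4

Early-start peak: d1:9  d2:9  d3:6  d4:4  d5:0  d6:0  d7:0 ⇒ 9.
Leveled (Activity 1@1, Activity 2@1, Activity 3@5, Activity 4@3, Activity 5@5): d1:5  d2:5  d3:5  d4:5  d5:3  d6:3  d7:2 ⇒ 5.
Reduction 9 − 5 = 4.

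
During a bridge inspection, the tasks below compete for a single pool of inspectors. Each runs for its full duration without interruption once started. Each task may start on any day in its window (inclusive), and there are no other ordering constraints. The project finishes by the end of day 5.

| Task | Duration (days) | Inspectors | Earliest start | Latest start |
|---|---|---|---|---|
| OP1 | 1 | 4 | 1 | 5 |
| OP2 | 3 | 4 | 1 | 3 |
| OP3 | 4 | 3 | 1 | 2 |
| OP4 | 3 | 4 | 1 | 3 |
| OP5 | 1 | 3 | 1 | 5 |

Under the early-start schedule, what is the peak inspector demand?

18

Early-start schedule: OP1@1, OP2@1, OP3@1, OP4@1, OP5@1.
Load per day: day 1: 18, day 2: 11, day 3: 11, day 4: 3, day 5: 0.
Peak is 18.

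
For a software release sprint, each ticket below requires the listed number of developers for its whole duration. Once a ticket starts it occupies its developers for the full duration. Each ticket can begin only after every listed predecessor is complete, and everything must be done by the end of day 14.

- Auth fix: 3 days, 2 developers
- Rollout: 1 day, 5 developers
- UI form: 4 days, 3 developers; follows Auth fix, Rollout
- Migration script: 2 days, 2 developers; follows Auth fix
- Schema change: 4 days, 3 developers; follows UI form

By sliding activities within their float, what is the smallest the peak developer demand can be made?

Early-start (Auth fix@1, Rollout@1, UI form@4, Migration script@4, Schema change@8) gives peak 7: d1:7  d2:2  d3:2  d4:5  d5:5  d6:3  d7:3  d8:3  d9:3  d10:3  d11:3  d12:0  d13:0  d14:0.
Shift Rollout→4, UI form→5, Migration script→5, Schema change→9.
Schedule Auth fix@1, Rollout@4, UI form@5, Migration script@5, Schema change@9: d1:2  d2:2  d3:2  d4:5  d5:5  d6:5  d7:3  d8:3  d9:3  d10:3  d11:3  d12:3  d13:0  d14:0 — peak 5.

5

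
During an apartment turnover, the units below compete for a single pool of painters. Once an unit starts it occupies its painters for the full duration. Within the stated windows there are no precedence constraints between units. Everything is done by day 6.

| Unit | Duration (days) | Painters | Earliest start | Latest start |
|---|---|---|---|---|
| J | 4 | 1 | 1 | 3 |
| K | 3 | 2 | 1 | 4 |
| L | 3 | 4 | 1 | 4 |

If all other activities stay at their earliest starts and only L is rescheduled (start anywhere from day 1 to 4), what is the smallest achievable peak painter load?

L@1: d1:7  d2:7  d3:7  d4:1  d5:0  d6:0 → peak 7
L@2: d1:3  d2:7  d3:7  d4:5  d5:0  d6:0 → peak 7
L@3: d1:3  d2:3  d3:7  d4:5  d5:4  d6:0 → peak 7
L@4: d1:3  d2:3  d3:3  d4:5  d5:4  d6:4 → peak 5
Best is L@4, peak 5.

5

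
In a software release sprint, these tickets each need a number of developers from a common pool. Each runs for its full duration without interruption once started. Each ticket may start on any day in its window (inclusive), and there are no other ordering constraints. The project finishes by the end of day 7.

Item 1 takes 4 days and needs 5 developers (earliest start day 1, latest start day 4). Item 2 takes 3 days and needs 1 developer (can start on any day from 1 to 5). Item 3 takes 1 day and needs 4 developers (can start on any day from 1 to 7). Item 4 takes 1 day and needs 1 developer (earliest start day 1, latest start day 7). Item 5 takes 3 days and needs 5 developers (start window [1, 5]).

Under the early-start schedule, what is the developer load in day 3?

11

At early start, day 3 has: Item 1, Item 2, Item 5.
Demand: 5 + 1 + 5 = 11.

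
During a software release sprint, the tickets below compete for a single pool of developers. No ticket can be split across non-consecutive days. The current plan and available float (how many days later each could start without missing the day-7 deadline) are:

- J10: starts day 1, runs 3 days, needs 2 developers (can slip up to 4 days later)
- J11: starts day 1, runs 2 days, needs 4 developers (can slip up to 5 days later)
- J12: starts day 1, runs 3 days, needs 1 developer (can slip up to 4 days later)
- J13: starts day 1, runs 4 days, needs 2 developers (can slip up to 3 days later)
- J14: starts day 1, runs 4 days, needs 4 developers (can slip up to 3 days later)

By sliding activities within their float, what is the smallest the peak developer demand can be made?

Early-start (J10@1, J11@1, J12@1, J13@1, J14@1) gives peak 13: d1:13  d2:13  d3:9  d4:6  d5:0  d6:0  d7:0.
Shift J13→3, J14→4.
Schedule J10@1, J11@1, J12@1, J13@3, J14@4: d1:7  d2:7  d3:5  d4:6  d5:6  d6:6  d7:4 — peak 7.

7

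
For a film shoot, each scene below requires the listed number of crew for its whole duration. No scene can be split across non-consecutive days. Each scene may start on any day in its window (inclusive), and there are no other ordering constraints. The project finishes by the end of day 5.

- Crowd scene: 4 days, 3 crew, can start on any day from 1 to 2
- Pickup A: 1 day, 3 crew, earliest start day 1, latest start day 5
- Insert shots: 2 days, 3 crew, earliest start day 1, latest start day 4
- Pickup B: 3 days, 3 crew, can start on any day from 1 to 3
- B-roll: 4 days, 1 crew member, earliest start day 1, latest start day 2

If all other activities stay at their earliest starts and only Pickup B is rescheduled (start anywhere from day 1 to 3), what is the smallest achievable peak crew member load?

Pickup B@1: d1:13  d2:10  d3:7  d4:4  d5:0 → peak 13
Pickup B@2: d1:10  d2:10  d3:7  d4:7  d5:0 → peak 10
Pickup B@3: d1:10  d2:7  d3:7  d4:7  d5:3 → peak 10
Best is Pickup B@2, peak 10.

10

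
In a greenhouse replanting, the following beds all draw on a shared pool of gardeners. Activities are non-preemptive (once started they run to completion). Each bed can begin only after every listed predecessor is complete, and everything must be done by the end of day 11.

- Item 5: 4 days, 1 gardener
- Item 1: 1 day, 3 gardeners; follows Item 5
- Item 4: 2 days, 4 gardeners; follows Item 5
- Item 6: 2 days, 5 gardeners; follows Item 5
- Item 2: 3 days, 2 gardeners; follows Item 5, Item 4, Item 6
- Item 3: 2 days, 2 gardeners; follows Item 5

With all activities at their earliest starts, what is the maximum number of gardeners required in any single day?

14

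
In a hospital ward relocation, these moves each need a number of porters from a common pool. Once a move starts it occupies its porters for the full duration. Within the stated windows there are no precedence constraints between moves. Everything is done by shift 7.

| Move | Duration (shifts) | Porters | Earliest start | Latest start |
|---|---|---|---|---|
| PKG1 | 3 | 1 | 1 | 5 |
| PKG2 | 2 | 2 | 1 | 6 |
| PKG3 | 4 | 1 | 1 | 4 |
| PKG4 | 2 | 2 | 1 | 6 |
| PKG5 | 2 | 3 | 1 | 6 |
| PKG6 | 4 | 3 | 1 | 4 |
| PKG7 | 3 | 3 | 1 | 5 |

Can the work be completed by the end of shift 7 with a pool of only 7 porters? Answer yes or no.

yes

Schedule PKG1@1, PKG2@1, PKG3@1, PKG4@1, PKG5@3, PKG6@4, PKG7@5: s1:6  s2:6  s3:5  s4:7  s5:6  s6:6  s7:6 — peak 7 ≤ 7.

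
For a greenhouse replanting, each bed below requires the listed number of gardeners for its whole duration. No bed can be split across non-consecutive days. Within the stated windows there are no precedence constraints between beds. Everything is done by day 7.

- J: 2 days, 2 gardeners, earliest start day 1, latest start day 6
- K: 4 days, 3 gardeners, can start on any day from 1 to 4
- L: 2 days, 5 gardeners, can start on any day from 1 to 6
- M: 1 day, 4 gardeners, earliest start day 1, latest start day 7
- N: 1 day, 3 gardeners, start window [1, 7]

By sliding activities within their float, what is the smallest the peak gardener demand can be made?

Early-start (J@1, K@1, L@1, M@1, N@1) gives peak 17: d1:17  d2:10  d3:3  d4:3  d5:0  d6:0  d7:0.
Shift L→5, M→7, N→3.
Schedule J@1, K@1, L@5, M@7, N@3: d1:5  d2:5  d3:6  d4:3  d5:5  d6:5  d7:4 — peak 6.

6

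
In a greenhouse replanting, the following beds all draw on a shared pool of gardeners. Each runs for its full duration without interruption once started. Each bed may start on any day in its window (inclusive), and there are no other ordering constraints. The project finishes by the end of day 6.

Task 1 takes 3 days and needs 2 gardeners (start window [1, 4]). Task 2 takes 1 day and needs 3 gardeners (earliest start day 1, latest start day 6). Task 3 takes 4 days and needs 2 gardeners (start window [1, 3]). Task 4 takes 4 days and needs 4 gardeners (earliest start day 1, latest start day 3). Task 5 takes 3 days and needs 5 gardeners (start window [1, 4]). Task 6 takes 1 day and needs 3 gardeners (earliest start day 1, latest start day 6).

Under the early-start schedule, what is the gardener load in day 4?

At early start, day 4 has: Task 3, Task 4.
Demand: 2 + 4 = 6.

6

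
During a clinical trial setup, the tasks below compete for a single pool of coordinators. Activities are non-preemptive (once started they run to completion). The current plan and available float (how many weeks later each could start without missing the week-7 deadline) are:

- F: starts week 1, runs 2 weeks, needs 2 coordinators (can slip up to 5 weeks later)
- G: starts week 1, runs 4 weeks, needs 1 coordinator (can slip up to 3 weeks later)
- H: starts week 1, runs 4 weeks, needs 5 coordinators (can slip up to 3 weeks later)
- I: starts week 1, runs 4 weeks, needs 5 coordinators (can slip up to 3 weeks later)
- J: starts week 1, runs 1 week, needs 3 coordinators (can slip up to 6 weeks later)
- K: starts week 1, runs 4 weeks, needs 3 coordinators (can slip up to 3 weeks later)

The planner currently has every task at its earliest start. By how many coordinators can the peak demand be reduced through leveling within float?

Early-start peak: w1:19  w2:16  w3:14  w4:14  w5:0  w6:0  w7:0 ⇒ 19.
Leveled (F@1, G@1, H@1, I@1, J@3, K@4): w1:13  w2:13  w3:14  w4:14  w5:3  w6:3  w7:3 ⇒ 14.
Reduction 19 − 14 = 5.

5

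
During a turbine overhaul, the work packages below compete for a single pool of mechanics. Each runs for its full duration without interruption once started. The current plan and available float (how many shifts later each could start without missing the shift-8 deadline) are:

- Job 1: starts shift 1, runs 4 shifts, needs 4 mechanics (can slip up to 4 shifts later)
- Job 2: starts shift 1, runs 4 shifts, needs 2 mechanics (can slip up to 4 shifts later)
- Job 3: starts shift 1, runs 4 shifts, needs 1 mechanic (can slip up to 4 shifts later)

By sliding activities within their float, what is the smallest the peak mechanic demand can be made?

4

Early-start (Job 1@1, Job 2@1, Job 3@1) gives peak 7: s1:7  s2:7  s3:7  s4:7  s5:0  s6:0  s7:0  s8:0.
Shift Job 2→5, Job 3→5.
Schedule Job 1@1, Job 2@5, Job 3@5: s1:4  s2:4  s3:4  s4:4  s5:3  s6:3  s7:3  s8:3 — peak 4.
Total mechanic-shifts = 28 over 8 shifts ⇒ peak ≥ ⌈28/8⌉ = 4, so 4 is optimal.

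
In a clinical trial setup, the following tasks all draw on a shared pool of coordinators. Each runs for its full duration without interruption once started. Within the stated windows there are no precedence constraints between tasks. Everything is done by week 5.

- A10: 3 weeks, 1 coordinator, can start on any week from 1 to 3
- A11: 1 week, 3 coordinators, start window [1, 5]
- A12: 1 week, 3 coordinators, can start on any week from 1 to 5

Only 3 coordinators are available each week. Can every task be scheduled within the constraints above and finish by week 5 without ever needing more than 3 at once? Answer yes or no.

yes

Schedule A10@1, A11@4, A12@5: w1:1  w2:1  w3:1  w4:3  w5:3 — peak 3 ≤ 3.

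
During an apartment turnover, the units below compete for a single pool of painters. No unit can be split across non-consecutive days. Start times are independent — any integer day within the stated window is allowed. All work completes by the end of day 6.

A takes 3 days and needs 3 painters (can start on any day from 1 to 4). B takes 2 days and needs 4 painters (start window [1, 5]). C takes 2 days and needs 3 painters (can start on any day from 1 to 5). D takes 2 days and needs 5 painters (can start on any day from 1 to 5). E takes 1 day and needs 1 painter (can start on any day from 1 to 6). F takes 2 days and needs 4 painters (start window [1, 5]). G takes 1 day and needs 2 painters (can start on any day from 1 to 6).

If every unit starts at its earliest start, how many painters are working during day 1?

At early start, day 1 has: A, B, C, D, E, F, G.
Demand: 3 + 4 + 3 + 5 + 1 + 4 + 2 = 22.

22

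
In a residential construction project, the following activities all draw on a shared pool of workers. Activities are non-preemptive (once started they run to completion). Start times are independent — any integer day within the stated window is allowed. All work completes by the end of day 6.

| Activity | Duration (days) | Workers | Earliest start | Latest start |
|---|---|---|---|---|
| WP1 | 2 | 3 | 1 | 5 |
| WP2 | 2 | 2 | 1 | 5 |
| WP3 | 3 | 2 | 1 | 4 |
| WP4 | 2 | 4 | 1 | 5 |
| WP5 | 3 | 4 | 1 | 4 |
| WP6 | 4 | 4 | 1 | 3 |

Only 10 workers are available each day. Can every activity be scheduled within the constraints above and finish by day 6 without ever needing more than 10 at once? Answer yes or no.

yes

Schedule WP1@1, WP2@1, WP3@3, WP4@1, WP5@3, WP6@3: d1:9  d2:9  d3:10  d4:10  d5:10  d6:4 — peak 10 ≤ 10.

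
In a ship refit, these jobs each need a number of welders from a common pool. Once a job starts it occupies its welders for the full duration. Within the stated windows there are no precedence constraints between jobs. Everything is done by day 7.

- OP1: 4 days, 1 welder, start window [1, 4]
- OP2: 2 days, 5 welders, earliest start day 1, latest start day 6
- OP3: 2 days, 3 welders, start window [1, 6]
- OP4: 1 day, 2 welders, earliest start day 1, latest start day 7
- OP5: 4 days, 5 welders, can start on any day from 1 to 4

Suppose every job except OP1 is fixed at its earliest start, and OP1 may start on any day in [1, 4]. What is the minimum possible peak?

15

OP1@1: d1:16  d2:14  d3:6  d4:6  d5:0  d6:0  d7:0 → peak 16
OP1@2: d1:15  d2:14  d3:6  d4:6  d5:1  d6:0  d7:0 → peak 15
OP1@3: d1:15  d2:13  d3:6  d4:6  d5:1  d6:1  d7:0 → peak 15
OP1@4: d1:15  d2:13  d3:5  d4:6  d5:1  d6:1  d7:1 → peak 15
Best is OP1@2, peak 15.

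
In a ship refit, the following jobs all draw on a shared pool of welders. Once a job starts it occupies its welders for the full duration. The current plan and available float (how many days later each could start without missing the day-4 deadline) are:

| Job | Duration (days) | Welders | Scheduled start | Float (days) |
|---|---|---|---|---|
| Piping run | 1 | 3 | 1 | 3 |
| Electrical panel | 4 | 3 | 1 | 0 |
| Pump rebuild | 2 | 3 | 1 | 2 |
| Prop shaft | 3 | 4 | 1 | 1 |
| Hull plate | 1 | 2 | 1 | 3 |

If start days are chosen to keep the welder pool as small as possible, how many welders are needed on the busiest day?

10

Early-start (Piping run@1, Electrical panel@1, Pump rebuild@1, Prop shaft@1, Hull plate@1) gives peak 15: d1:15  d2:10  d3:7  d4:3.
Shift Prop shaft→2, Hull plate→3.
Schedule Piping run@1, Electrical panel@1, Pump rebuild@1, Prop shaft@2, Hull plate@3: d1:9  d2:10  d3:9  d4:7 — peak 10.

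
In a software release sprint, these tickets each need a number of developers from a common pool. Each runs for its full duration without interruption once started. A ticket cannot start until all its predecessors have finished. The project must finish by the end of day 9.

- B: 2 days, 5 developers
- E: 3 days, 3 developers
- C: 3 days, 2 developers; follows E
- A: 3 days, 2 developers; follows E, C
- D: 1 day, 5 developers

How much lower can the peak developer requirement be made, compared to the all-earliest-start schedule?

Early-start peak: d1:13  d2:8  d3:3  d4:2  d5:2  d6:2  d7:2  d8:2  d9:2 ⇒ 13.
Leveled (B@4, E@1, C@4, A@7, D@6): d1:3  d2:3  d3:3  d4:7  d5:7  d6:7  d7:2  d8:2  d9:2 ⇒ 7.
Reduction 13 − 7 = 6.

6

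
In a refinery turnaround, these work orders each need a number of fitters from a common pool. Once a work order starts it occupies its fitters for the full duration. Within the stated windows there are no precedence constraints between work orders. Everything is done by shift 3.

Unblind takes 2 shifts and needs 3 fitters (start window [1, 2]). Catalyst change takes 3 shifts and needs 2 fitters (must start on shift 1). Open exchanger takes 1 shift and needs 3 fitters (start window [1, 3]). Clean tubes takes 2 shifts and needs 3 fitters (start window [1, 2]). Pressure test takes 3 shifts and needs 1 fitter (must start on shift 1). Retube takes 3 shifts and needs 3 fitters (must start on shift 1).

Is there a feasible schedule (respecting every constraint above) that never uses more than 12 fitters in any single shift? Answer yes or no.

yes

Schedule Unblind@1, Catalyst change@1, Open exchanger@1, Clean tubes@2, Pressure test@1, Retube@1: s1:12  s2:12  s3:9 — peak 12 ≤ 12.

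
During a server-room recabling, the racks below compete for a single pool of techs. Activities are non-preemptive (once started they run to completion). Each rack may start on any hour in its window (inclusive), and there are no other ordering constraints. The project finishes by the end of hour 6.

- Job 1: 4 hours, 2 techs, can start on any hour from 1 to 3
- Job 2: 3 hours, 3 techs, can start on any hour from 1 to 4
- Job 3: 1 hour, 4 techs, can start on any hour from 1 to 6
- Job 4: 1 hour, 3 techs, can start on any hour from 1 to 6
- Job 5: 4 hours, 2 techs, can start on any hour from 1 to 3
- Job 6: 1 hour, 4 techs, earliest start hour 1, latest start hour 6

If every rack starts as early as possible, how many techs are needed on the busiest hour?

Early-start schedule: Job 1@1, Job 2@1, Job 3@1, Job 4@1, Job 5@1, Job 6@1.
Load per hour: hour 1: 18, hour 2: 7, hour 3: 7, hour 4: 4, hour 5: 0, hour 6: 0.
Peak is 18.

18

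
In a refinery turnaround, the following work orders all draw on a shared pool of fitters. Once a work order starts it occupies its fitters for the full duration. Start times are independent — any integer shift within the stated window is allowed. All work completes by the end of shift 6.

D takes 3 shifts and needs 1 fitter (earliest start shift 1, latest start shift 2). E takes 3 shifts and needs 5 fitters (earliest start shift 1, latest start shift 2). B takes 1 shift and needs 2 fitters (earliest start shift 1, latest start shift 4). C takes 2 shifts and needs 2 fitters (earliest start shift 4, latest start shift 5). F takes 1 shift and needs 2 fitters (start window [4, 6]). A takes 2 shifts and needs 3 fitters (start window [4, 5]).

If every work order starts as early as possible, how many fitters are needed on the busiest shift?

Early-start schedule: D@1, E@1, B@1, C@4, F@4, A@4.
Load per shift: shift 1: 8, shift 2: 6, shift 3: 6, shift 4: 7, shift 5: 5, shift 6: 0.
Peak is 8.

8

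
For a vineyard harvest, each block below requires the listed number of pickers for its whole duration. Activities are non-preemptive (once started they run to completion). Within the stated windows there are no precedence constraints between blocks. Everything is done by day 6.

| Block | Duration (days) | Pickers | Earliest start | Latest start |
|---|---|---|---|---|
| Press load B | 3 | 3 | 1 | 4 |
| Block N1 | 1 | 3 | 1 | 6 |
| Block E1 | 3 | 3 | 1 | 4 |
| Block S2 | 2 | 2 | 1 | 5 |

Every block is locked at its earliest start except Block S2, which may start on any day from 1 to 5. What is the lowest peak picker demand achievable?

9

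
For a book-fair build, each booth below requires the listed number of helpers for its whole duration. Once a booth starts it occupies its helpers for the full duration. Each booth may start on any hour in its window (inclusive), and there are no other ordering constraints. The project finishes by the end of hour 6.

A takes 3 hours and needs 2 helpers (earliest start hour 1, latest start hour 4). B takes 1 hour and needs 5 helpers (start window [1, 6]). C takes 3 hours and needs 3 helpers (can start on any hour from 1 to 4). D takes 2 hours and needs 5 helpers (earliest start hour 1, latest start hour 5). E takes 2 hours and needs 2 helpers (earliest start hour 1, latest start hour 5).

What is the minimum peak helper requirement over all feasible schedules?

7

Early-start (A@1, B@1, C@1, D@1, E@1) gives peak 17: h1:17  h2:12  h3:5  h4:0  h5:0  h6:0.
Shift C→2, D→5, E→2.
Schedule A@1, B@1, C@2, D@5, E@2: h1:7  h2:7  h3:7  h4:3  h5:5  h6:5 — peak 7.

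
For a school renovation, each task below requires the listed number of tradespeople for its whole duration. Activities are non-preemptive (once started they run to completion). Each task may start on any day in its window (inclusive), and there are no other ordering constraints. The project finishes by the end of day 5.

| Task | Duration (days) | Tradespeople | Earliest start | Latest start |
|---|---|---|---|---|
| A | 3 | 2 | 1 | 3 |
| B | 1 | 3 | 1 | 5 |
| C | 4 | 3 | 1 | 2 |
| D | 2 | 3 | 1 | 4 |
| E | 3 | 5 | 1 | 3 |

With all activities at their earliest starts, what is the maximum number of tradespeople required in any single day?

Early-start schedule: A@1, B@1, C@1, D@1, E@1.
Load per day: day 1: 16, day 2: 13, day 3: 10, day 4: 3, day 5: 0.
Peak is 16.

16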